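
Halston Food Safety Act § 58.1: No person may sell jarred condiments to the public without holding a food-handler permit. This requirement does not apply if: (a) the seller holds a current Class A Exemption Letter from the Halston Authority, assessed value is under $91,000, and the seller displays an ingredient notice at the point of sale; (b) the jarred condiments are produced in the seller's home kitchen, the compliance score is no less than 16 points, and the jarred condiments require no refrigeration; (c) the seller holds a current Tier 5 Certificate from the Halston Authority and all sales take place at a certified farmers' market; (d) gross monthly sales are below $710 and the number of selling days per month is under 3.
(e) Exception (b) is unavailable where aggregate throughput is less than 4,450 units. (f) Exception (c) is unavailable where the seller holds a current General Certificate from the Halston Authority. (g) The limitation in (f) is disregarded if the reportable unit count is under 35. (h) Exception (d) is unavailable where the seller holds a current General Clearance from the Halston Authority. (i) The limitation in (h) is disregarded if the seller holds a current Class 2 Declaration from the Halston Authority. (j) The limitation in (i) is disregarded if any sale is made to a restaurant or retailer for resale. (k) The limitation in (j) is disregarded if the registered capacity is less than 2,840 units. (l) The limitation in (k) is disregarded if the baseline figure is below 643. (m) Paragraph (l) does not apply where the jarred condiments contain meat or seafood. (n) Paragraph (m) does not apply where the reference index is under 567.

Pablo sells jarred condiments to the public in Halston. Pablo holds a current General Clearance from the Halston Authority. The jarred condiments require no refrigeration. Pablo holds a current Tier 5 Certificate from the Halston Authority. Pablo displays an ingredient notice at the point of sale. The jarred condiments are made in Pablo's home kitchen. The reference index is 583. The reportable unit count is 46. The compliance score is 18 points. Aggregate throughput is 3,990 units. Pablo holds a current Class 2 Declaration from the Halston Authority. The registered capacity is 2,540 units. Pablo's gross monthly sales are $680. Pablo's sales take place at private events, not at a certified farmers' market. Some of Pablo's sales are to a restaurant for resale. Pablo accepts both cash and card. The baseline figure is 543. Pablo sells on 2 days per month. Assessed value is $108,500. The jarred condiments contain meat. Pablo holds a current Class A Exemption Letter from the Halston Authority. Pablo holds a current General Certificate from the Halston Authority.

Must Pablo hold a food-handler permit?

Exception (a) does not apply: assessed value is $108,500, not under $91,000.
Exception (b)'s conditions are all satisfied: the jarred condiments are home-kitchen produced; the compliance score is 18 points, meeting the 16 points threshold; the jarred condiments are shelf-stable. Turning to paragraph (e): (e) operates against (b): aggregate throughput is 3,990 units, less than the 4,450 units limit. (b) is therefore removed.
Exception (c) fails — sales are at private events, not a certified farmers' market.
Exception (d)'s conditions are all satisfied: gross monthly sales are $680, below the $710 limit; the number of selling days per month is 2, under the 3 limit. As to paragraphs (h)–(n): (h) would limit (d) — a current General Clearance is held — but (i) sets (h) aside: (i) operates against (h): a current Class 2 Declaration is held. (j) would limit (i) — some sales are to a restaurant for resale — but (k) sets (j) aside: (k) applies — the registered capacity is 2,540 units, less than the 2,840 units limit. (l) would limit (k) — the baseline figure is 543, below the 643 limit — but (m) sets (l) aside: (m) operates — the jarred condiments contain meat. (n), which would lift (m), does not operate here — the reference index is 583, not under 567. (d) remains available.

No — exception (d) applies; Pablo is not required to hold a food-handler permit.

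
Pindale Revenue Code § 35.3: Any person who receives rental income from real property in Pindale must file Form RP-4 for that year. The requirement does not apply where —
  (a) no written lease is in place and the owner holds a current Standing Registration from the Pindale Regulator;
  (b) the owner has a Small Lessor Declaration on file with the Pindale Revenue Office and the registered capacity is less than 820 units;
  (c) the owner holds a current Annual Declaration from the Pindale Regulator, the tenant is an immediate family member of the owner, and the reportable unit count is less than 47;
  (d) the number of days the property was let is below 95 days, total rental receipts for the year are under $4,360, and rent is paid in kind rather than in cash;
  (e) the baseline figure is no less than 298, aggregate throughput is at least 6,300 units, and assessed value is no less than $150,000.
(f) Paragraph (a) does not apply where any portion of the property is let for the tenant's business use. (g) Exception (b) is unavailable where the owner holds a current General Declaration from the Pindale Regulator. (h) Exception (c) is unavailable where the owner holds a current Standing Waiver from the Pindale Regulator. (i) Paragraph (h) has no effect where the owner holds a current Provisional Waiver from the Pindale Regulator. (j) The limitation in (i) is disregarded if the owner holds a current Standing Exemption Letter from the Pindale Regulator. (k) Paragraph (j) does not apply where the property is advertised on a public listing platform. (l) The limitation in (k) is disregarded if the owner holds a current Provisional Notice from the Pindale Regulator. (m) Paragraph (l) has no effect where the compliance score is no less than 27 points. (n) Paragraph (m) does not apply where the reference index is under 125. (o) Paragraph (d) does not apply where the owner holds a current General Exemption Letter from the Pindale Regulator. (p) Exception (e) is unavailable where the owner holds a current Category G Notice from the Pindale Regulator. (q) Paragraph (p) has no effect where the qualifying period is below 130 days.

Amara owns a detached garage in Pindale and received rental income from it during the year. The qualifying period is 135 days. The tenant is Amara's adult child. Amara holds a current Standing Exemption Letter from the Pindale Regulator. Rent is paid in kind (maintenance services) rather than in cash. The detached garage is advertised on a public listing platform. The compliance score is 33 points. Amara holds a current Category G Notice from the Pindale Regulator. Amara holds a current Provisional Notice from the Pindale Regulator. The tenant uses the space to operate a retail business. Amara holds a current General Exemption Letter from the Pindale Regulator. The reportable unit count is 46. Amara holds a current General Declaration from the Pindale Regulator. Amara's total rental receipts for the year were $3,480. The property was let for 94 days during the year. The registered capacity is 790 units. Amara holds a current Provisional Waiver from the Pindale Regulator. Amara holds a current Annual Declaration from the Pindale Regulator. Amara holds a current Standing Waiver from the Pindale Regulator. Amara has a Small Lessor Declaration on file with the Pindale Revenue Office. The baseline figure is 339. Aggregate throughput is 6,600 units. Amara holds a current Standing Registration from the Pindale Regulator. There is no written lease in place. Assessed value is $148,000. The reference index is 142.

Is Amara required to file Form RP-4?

No — exception (c) applies; Amara is not required to file Form RP-4.

All of (a)'s requirements are met (there is no written lease; a current Standing Registration is held). Turning to paragraph (f): (f) is triggered — the space is let for business use. (a) is therefore removed.
Exception (b) is satisfied on its face — a Small Lessor Declaration is on file; the registered capacity is 790 units, less than the 820 units limit. But: (g) operates — a current General Declaration is held. (b) is therefore removed.
Exception (c)'s conditions are all satisfied: a current Annual Declaration is held; the tenant is an immediate family member; the reportable unit count is 46, less than the 47 limit. Considering the limiting provisions: (h) applies (a current Standing Waiver is held), but yields to (i): (i) operates — a current Provisional Waiver is held. (j) would limit (i) — a current Standing Exemption Letter is held — but (k) sets (j) aside: (k) operates — the property is publicly advertised. (l) operates (a current Provisional Notice is held), but is overridden by (m): (m) is triggered — the compliance score is 33 points, meeting the 27 points threshold. (n), which would lift (m), is not engaged — the reference index is 142, not under 125. So (c) applies.
Exception (d)'s conditions are all satisfied: the number of days the property was let is 94 days, below the 95 days limit; total rental receipts for the year are $3,480, under the $4,360 limit; rent is paid in kind. But: (o) operates against (d): a current General Exemption Letter is held. Exception (d) does not apply.
Exception (e) requires that assessed value is no less than $150,000; but assessed value is $148,000, short of $150,000, so (e) is unavailable.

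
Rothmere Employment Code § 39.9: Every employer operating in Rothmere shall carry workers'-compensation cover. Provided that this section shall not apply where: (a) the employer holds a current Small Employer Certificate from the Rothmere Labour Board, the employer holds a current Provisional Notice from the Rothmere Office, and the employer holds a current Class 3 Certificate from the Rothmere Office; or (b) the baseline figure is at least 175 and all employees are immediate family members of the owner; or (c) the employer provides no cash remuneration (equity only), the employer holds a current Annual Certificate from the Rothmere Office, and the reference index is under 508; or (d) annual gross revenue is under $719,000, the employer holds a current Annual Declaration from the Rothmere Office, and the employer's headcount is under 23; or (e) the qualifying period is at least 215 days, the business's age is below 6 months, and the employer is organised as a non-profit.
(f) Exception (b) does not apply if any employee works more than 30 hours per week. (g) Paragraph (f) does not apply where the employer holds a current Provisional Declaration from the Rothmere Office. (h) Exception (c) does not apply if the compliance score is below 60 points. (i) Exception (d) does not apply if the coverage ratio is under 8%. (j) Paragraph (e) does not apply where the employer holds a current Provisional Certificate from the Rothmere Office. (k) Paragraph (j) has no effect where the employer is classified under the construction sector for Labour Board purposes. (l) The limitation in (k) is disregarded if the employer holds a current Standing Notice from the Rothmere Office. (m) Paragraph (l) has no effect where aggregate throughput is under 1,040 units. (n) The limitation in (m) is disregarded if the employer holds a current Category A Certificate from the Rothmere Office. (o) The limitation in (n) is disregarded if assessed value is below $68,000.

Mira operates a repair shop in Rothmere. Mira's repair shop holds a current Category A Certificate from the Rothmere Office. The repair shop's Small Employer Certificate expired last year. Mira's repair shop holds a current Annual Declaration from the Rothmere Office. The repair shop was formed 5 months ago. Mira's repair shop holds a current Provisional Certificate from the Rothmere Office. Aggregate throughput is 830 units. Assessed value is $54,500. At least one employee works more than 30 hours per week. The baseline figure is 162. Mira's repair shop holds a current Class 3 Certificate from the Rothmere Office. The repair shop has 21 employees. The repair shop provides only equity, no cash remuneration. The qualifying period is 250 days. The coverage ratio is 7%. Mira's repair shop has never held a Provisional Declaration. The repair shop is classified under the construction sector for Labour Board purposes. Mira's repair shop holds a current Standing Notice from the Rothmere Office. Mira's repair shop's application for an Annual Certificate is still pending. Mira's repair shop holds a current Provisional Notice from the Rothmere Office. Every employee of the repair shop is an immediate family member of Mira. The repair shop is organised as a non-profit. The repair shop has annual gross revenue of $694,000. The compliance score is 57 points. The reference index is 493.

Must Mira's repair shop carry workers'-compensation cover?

No — exception (e) applies; Mira's repair shop is not required to carry workers'-compensation cover.

Exception (a) fails — the Small Employer Certificate has expired.
Exception (b) does not apply: the baseline figure is 162, short of 175.
Exception (c) requires that the employer holds a current Annual Certificate from the Rothmere Office; but there is no Annual Certificate in force, so (c) is unavailable.
Exception (d): annual gross revenue is $694,000, under the $719,000 limit; a current Annual Declaration is held; the employer's headcount is 21, under the 23 limit — every condition holds. However, paragraph (i) must be considered: (i) applies — the coverage ratio is 7%, under the 8% limit. (d) is therefore removed.
Exception (e): the qualifying period is 250 days, meeting the 215 days threshold; the business's age is 5 months, below the 6 months limit; the employer is a non-profit — every condition holds. Applying paragraphs (j)–(o): (j) would limit (e) — a current Provisional Certificate is held — but (k) sets (j) aside: (k) operates against (j): the repair shop is classified under the construction sector. (l) would limit (k) — a current Standing Notice is held — but (m) sets (l) aside: (m) operates against (l): aggregate throughput is 830 units, under the 1,040 units limit. (n) would limit (m) — a current Category A Certificate is held — but (o) sets (n) aside: (o) operates against (n): assessed value is $54,500, below the $68,000 limit. Exception (e) stands.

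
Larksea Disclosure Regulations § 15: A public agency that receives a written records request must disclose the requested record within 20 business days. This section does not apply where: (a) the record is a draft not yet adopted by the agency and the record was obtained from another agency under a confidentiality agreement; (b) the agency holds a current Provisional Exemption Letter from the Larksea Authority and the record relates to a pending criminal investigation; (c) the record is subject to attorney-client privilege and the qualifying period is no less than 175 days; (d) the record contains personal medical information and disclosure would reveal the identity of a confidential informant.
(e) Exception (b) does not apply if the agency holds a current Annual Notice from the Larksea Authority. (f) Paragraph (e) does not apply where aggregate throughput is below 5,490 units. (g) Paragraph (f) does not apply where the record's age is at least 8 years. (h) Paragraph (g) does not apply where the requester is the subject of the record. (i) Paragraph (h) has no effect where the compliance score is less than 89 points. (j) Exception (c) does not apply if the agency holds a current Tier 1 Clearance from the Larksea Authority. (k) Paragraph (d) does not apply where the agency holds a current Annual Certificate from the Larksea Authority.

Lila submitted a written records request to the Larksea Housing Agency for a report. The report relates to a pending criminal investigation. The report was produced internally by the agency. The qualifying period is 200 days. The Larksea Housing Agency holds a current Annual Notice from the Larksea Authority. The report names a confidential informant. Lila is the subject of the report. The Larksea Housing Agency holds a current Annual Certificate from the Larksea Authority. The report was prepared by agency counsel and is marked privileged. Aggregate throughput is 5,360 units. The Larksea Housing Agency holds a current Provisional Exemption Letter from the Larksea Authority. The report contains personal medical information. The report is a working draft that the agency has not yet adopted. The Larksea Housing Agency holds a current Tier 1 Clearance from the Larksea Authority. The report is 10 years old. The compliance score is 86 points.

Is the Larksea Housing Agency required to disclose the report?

Exception (a) requires that the record was obtained from another agency under a confidentiality agreement; but the report was produced internally, so (a) is unavailable.
Exception (b)'s conditions are all satisfied: a current Provisional Exemption Letter is held; the report relates to a pending investigation. But: (e) operates against (b): a current Annual Notice is held. (f) would limit (e) — aggregate throughput is 5,360 units, below the 5,490 units limit — but (g) sets (f) aside: (g) is triggered — the record's age is 10 years, meeting the 8 years threshold. (h) would limit (g) — Lila is the subject of the report — but (i) sets (h) aside: (i) is triggered — the compliance score is 86 points, less than the 89 points limit. (b) is therefore removed.
All of (c)'s requirements are met (the report is privileged; the qualifying period is 200 days, meeting the 175 days threshold). But: (j) operates against (c): a current Tier 1 Clearance is held. (c) is therefore removed.
Exception (d): the report contains personal medical information; the report names a confidential informant — every condition holds. Turning to paragraph (k): (k) operates against (d): a current Annual Certificate is held. (d) is therefore removed.
No exception is made out. the Larksea Housing Agency falls within the general rule.

Yes — the Larksea Housing Agency must disclose the report.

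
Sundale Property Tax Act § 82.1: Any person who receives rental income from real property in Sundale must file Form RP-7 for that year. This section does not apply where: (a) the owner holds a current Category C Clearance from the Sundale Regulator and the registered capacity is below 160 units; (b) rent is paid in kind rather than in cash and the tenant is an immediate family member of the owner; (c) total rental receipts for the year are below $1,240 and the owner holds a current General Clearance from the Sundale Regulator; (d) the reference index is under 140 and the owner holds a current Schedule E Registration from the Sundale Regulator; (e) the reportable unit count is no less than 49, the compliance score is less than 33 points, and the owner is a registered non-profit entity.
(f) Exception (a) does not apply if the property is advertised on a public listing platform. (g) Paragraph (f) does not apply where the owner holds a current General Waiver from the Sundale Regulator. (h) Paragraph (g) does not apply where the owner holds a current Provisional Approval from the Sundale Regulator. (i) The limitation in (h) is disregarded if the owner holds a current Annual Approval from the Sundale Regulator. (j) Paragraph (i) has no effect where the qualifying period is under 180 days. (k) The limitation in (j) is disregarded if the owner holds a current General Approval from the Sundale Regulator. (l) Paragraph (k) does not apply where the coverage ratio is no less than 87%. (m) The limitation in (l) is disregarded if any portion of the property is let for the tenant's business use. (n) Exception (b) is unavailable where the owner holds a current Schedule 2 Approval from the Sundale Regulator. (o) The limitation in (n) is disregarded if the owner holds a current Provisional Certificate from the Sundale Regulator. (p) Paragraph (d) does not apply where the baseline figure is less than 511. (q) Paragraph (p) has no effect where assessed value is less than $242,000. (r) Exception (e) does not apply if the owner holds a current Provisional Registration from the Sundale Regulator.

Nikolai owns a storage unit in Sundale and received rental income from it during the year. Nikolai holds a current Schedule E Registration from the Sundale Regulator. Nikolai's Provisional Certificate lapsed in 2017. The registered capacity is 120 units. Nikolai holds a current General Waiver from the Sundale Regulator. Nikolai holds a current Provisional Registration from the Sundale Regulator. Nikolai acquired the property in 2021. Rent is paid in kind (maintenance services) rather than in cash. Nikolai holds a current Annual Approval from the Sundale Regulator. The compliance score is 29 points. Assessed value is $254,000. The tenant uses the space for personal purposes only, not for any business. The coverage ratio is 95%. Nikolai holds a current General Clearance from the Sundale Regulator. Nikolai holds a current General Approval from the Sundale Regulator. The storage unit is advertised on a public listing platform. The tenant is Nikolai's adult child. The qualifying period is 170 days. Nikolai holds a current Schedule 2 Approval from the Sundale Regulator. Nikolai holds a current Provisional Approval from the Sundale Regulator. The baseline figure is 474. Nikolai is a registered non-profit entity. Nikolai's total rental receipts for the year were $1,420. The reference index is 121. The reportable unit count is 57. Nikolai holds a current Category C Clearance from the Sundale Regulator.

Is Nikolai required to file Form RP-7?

Yes — Nikolai must file Form RP-7.

Exception (a): a current Category C Clearance is held; the registered capacity is 120 units, below the 160 units limit — every condition holds. However, paragraphs (f)–(m) must be considered: (f) operates against (a): the property is publicly advertised. (g) would limit (f) — a current General Waiver is held — but (h) sets (g) aside: (h) operates against (g): a current Provisional Approval is held. (i) operates (a current Annual Approval is held), but yields to (j): (j) operates against (i): the qualifying period is 170 days, under the 180 days limit. (k) would limit (j) — a current General Approval is held — but (l) sets (k) aside: (l) operates against (k): the coverage ratio is 95%, meeting the 87% threshold. (m), which would lift (l), is inapplicable — the space is used for personal purposes only. So (a) is unavailable.
Exception (b): rent is paid in kind; the tenant is an immediate family member — every condition holds. However, paragraphs (n)–(o) must be considered: (n) applies — a current Schedule 2 Approval is held. (o) is not engaged (the Provisional Certificate is not current), so (n) stands. Exception (b) does not apply.
Exception (c) requires that total rental receipts for the year are below $1,240; but total rental receipts for the year are $1,420, not below $1,240, so (c) is unavailable.
Exception (d): the reference index is 121, under the 140 limit; a current Schedule E Registration is held — every condition holds. But: (p) operates against (d): the baseline figure is 474, less than the 511 limit. (q), which would lift (p), is inapplicable — assessed value is $254,000, not less than $242,000. So (d) is unavailable.
Exception (e): the reportable unit count is 57, meeting the 49 threshold; the compliance score is 29 points, less than the 33 points limit; Nikolai is a registered non-profit — every condition holds. Turning to paragraph (r): (r) operates against (e): a current Provisional Registration is held. (e) is therefore removed.
None of the exceptions is available; § 82.1 applies in full.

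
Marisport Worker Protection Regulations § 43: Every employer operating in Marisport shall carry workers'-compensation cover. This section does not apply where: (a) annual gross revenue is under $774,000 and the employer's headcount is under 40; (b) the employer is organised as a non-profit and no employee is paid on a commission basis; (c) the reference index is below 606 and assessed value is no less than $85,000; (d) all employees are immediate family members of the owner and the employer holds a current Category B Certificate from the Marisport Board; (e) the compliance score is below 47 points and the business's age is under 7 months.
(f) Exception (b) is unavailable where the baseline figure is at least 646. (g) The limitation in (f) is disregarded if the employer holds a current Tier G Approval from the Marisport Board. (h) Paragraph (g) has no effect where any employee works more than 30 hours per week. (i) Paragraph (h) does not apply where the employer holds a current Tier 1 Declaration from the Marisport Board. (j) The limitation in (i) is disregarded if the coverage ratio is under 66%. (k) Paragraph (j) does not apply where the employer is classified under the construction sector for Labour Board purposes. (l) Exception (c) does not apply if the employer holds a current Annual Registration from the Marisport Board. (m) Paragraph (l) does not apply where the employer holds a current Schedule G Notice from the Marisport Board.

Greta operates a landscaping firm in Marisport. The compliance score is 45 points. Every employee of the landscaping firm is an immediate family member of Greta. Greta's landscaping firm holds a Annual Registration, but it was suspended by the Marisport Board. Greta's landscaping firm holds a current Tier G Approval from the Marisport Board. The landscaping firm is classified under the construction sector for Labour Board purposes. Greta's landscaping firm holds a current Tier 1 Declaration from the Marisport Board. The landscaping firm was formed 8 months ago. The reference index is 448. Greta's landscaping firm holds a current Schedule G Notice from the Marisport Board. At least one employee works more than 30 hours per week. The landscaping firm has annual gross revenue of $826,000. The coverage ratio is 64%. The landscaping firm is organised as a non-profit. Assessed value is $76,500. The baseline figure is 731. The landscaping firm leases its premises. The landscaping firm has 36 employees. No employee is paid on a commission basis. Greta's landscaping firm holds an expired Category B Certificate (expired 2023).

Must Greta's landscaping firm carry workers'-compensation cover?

Exception (a) does not apply: annual gross revenue is $826,000, not under $774,000.
Exception (b)'s conditions are all satisfied: the employer is a non-profit; no employee is paid on commission. Applying paragraphs (f)–(k): (f) applies (the baseline figure is 731, meeting the 646 threshold), but is overridden by (g): (g) is engaged — a current Tier G Approval is held. (h) operates (at least one employee exceeds 30 hours/week), but yields to (i): (i) operates against (h): a current Tier 1 Declaration is held. (j) would limit (i) — the coverage ratio is 64%, under the 66% limit — but (k) sets (j) aside: (k) is engaged — the landscaping firm is classified under the construction sector. Exception (b) stands.
Exception (c) fails — assessed value is $76,500, short of $85,000.
Exception (d) fails — no current Category B Certificate is held.
Exception (e) requires that the business's age is under 7 months; but the business's age is 8 months, not under 7 months, so (e) is unavailable.

No — exception (b) applies; Greta's landscaping firm is not required to carry workers'-compensation cover.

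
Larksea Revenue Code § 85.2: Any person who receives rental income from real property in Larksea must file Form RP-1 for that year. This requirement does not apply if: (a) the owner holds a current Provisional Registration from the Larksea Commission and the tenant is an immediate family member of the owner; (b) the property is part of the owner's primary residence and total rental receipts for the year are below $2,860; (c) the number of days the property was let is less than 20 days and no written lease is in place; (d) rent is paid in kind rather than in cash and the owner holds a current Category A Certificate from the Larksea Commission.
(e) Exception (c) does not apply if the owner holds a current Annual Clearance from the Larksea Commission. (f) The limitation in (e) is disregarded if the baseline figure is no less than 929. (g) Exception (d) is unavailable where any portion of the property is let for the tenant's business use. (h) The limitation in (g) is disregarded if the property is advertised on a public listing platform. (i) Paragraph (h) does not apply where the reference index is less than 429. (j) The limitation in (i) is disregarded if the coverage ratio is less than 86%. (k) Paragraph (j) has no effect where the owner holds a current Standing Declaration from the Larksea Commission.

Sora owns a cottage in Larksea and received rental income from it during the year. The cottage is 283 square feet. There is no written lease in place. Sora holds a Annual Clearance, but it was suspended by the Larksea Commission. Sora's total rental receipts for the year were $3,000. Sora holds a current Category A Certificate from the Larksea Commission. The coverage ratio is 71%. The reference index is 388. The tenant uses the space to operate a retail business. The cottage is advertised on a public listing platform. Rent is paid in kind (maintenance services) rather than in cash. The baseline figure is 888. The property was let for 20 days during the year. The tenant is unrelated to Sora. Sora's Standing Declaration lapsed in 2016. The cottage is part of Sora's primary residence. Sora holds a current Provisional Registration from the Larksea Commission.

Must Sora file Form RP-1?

Exception (a) fails — the tenant is unrelated to the owner.
Exception (b) requires that total rental receipts for the year are below $2,860; but total rental receipts for the year are $3,000, not below $2,860, so (b) is unavailable.
Exception (c) does not apply: the number of days the property was let is 20 days, not less than 20 days.
Exception (d) is satisfied on its face — rent is paid in kind; a current Category A Certificate is held. As to paragraphs (g)–(k): (g) operates (the space is let for business use), but yields to (h): (h) operates against (g): the property is publicly advertised. (i) would limit (h) — the reference index is 388, less than the 429 limit — but (j) sets (i) aside: (j) operates against (i): the coverage ratio is 71%, less than the 86% limit. (k) is not triggered (the Standing Declaration is not current), so (j) stands. Exception (d) stands.

No — exception (d) applies; Sora is not required to file Form RP-1.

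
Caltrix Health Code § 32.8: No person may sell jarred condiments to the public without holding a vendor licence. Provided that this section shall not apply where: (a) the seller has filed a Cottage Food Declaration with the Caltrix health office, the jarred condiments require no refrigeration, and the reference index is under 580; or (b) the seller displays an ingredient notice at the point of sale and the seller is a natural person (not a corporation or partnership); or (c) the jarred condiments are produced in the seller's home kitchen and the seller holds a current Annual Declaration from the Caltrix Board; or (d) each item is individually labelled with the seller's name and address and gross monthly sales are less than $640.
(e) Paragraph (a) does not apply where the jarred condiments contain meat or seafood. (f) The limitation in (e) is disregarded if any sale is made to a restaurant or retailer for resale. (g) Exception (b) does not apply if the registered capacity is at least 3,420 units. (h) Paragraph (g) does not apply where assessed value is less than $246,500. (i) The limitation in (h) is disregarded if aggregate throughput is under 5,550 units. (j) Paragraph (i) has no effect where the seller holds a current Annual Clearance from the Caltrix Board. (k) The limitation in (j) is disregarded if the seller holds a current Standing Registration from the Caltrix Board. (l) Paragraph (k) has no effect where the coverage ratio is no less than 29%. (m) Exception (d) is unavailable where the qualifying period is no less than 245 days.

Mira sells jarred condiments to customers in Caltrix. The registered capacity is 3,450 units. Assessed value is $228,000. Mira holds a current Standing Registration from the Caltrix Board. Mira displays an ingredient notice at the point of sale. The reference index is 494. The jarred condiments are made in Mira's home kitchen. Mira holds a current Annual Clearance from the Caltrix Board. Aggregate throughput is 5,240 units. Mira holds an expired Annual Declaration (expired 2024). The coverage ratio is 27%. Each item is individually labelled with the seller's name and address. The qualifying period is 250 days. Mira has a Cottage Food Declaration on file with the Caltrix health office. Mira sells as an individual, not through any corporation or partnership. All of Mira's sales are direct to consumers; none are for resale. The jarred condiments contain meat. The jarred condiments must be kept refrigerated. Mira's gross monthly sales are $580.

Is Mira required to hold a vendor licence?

Yes — Mira must hold a vendor licence.

Exception (a) requires that the jarred condiments require no refrigeration; but the jarred condiments require refrigeration, so (a) is unavailable.
All of (b)'s requirements are met (an ingredient notice is displayed; the seller is a natural person). However, paragraphs (g)–(l) must be considered: (g) is triggered — the registered capacity is 3,450 units, meeting the 3,420 units threshold. (h) is engaged (assessed value is $228,000, less than the $246,500 limit), but is itself disapplied by (i): (i) applies — aggregate throughput is 5,240 units, under the 5,550 units limit. (j) would limit (i) — a current Annual Clearance is held — but (k) sets (j) aside: (k) operates against (j): a current Standing Registration is held. (l) is not triggered (the coverage ratio is 27%, short of 29%), so (k) stands. (b) is therefore removed.
Exception (c) fails — no current Annual Declaration is held.
Exception (d) is satisfied on its face — items are individually labelled; gross monthly sales are $580, less than the $640 limit. However, paragraph (m) must be considered: (m) operates against (d): the qualifying period is 250 days, meeting the 245 days threshold. Exception (d) does not apply.
No exception applies. The general rule governs.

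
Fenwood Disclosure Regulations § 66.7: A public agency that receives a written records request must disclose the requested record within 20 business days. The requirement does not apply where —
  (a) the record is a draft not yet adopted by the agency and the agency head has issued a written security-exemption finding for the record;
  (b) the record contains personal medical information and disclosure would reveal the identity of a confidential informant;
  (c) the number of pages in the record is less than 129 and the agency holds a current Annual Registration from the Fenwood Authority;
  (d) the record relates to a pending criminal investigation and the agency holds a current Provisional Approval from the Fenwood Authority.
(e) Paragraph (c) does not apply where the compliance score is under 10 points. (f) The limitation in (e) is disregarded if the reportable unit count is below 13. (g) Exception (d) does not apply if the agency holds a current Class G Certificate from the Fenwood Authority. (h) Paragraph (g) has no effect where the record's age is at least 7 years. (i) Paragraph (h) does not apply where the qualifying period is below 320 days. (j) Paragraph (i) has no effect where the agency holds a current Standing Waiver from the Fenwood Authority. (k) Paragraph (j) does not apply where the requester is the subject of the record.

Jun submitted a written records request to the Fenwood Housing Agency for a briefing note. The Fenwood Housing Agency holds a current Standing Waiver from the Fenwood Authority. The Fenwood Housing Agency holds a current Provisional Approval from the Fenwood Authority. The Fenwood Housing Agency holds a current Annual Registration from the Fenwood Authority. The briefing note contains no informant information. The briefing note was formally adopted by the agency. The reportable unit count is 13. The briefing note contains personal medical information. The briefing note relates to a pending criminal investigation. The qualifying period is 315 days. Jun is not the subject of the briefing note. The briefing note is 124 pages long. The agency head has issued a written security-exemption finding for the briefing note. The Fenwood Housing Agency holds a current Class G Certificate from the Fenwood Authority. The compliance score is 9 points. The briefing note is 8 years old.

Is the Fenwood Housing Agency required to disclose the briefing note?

No — exception (d) applies; the Fenwood Housing Agency is not required to disclose the briefing note.

Exception (a) requires that the record is a draft not yet adopted by the agency; but the briefing note has been formally adopted, so (a) is unavailable.
Exception (b) does not apply: the briefing note contains no informant information.
Exception (c) is satisfied on its face — the number of pages in the record is 124, less than the 129 limit; a current Annual Registration is held. But: (e) is triggered — the compliance score is 9 points, under the 10 points limit. (f) is inapplicable (the reportable unit count is 13, not below 13), so (e) stands. So (c) is unavailable.
Exception (d)'s conditions are all satisfied: the briefing note relates to a pending investigation; a current Provisional Approval is held. Considering the limiting provisions: (g) would limit (d) — a current Class G Certificate is held — but (h) sets (g) aside: (h) applies — the record's age is 8 years, meeting the 7 years threshold. (i) would limit (h) — the qualifying period is 315 days, below the 320 days limit — but (j) sets (i) aside: (j) operates against (i): a current Standing Waiver is held. (k) is not triggered (Jun is not the subject of the briefing note), so (j) stands. So (d) applies.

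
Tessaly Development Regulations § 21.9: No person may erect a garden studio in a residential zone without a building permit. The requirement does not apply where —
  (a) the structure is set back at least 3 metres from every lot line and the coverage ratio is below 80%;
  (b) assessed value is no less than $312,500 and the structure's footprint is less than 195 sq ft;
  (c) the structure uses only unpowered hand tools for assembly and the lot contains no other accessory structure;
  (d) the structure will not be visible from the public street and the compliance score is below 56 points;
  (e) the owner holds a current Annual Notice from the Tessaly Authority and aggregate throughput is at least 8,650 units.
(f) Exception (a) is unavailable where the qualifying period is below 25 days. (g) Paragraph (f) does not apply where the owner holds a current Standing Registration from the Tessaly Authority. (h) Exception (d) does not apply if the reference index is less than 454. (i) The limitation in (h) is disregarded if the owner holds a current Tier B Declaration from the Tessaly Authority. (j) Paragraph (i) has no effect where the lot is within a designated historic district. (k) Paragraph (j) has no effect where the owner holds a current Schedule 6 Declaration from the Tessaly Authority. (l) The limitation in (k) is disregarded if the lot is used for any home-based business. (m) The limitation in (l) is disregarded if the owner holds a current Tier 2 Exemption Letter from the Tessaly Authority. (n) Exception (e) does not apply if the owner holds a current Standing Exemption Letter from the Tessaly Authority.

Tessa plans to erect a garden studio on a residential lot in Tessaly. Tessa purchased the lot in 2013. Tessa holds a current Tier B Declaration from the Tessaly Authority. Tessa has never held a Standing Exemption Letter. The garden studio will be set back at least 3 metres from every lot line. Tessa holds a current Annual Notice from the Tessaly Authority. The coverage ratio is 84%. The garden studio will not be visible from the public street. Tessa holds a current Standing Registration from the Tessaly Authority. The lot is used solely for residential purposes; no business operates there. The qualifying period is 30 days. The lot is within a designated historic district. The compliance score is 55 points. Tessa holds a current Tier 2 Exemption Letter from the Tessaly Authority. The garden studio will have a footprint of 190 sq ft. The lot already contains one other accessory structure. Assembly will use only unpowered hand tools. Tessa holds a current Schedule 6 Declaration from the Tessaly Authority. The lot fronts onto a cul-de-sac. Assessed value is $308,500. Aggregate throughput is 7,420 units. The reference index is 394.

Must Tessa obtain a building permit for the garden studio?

Exception (a) requires that the coverage ratio is below 80%; but the coverage ratio is 84%, not below 80%, so (a) is unavailable.
Exception (b) fails — assessed value is $308,500, short of $312,500.
Exception (c) fails — the lot already has another accessory structure.
Exception (d)'s conditions are all satisfied: the structure will not be visible from the street; the compliance score is 55 points, below the 56 points limit. As to paragraphs (h)–(m): (h) is engaged (the reference index is 394, less than the 454 limit), but is set aside by (i): (i) operates against (h): a current Tier B Declaration is held. (j) is engaged (the lot is in a historic district), but is displaced by (k): (k) is triggered — a current Schedule 6 Declaration is held. (l) is not triggered (the lot is solely residential), so (k) stands. (d) remains available.
Exception (e) fails — aggregate throughput is 7,420 units, short of 8,650 units.

No — exception (d) applies; Tessa does not need a building permit.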